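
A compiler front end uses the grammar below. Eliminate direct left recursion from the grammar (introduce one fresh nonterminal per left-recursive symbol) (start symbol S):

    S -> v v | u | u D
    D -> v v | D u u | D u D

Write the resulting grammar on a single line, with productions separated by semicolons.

D is directly left-recursive.
For D: α = {u u, u D}, β = {v v}. Rewrite as D → β D' and D' → α D' | ε.

S -> v v | u | u D; D -> v v D'; D' -> u u D' | u D D' | ε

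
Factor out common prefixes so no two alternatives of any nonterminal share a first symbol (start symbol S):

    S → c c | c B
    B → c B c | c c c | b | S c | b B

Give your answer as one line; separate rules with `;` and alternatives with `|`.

S has alternatives sharing prefix 'c': factor to S → c S' with S' → c | B.
B has alternatives sharing prefix 'c': factor to B → c B' with B' → B c | c c.
B has alternatives sharing prefix 'b': factor to B → b B'' with B'' → ε | B.

S → c S'; B → S c | c B' | b B''; S' → c | B; B' → B c | c c; B'' → ε | B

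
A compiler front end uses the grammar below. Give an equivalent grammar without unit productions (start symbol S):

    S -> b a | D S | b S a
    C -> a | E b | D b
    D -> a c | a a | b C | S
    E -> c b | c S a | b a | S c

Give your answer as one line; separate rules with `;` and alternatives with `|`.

S -> b a | D S | b S a; C -> a | E b | D b; D -> b a | D S | b S a | a c | a a | b C; E -> c b | c S a | b a | S c

Unit pairs: D ⇒* {S}.
For each unit pair (A, B), copy every non-unit production of B to A, then drop all unit productions.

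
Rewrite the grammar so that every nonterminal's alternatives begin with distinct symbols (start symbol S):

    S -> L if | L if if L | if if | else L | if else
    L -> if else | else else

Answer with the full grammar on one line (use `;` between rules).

S has alternatives sharing prefix 'L if': factor to S → L if S' with S' → ε | if L.
S has alternatives sharing prefix 'if': factor to S → if S'' with S'' → if | else.

S -> else L | L if S' | if S''; L -> if else | else else; S' -> ε | if L; S'' -> if | else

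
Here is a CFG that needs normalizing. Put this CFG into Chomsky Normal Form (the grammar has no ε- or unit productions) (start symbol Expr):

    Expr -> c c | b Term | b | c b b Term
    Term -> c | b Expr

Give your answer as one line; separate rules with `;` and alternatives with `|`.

Expr -> X1 X1 | X2 Term | b | X1 Y1; Term -> c | X2 Expr; X1 -> c; X2 -> b; Y1 -> X2 Y2; Y2 -> X2 Term

Introduce a nonterminal for each terminal appearing in a rule of length ≥ 2: X1 → c, X2 → b.
Binarize each right-hand side of length ≥ 3 by chaining fresh nonterminals (Y1, Y2, …): affected rules were Expr → X1 X2 X2 Term.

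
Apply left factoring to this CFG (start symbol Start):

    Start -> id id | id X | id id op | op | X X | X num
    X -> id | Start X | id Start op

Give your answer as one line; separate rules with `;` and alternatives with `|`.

Start -> op | id Start1 | X Start2; X -> Start X | id X1; Start1 -> X | id Start11; Start2 -> X | num; X1 -> ε | Start op; Start11 -> ε | op

Start has alternatives sharing prefix 'id': factor to Start → id Start1 with Start1 → id | X | id op.
Start has alternatives sharing prefix 'X': factor to Start → X Start2 with Start2 → X | num.
X has alternatives sharing prefix 'id': factor to X → id X1 with X1 → ε | Start op.
Start1 has alternatives sharing prefix 'id': factor to Start1 → id Start11 with Start11 → ε | op.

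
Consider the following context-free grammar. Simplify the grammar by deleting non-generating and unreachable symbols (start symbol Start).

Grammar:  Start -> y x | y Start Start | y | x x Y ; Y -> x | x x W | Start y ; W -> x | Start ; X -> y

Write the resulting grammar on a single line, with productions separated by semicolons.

Generating nonterminals: {Start, W, X, Y}.
Reachable from Start after that: {Start, W, Y}.
Removed useless symbols: {X} and every production mentioning them.

Start -> y x | y Start Start | y | x x Y; Y -> x | x x W | Start y; W -> x | Start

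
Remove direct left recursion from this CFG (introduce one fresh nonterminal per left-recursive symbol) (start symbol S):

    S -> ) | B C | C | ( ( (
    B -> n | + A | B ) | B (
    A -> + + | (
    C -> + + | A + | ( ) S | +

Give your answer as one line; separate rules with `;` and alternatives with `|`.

Directly left-recursive nonterminal: B.
For B: α = {), (}, β = {n, + A}. Rewrite as B → β B' and B' → α B' | ε.

S -> ) | B C | C | ( ( (; B -> n B' | + A B'; A -> + + | (; C -> + + | A + | ( ) S | +; B' -> ) B' | ( B' | eps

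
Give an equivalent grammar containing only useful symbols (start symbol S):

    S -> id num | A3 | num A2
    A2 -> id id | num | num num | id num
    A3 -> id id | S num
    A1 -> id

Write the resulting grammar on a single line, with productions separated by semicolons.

Generating nonterminals: {A1, A2, A3, S}.
Reachable from S after that: {A2, A3, S}.
Removed useless symbols: {A1} and every production mentioning them.

S -> id num | A3 | num A2; A2 -> id id | num | num num | id num; A3 -> id id | S num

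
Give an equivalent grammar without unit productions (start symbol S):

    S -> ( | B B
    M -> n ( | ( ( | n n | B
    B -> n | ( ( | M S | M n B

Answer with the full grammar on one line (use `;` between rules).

Unit pairs: M ⇒* {B}.
Replace each nonterminal's rules with the union of the non-unit rules of every nonterminal it unit-derives.

S -> ( | B B; M -> n | ( ( | M S | M n B | n ( | n n; B -> n | ( ( | M S | M n B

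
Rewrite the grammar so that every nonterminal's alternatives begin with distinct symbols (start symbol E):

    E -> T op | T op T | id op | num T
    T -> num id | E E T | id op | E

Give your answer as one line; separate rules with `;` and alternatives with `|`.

E has alternatives sharing prefix 'T op': factor to E → T op E' with E' → ε | T.
T has alternatives sharing prefix 'E': factor to T → E T' with T' → E T | ε.

E -> id op | num T | T op E'; T -> num id | id op | E T'; E' -> eps | T; T' -> E T | eps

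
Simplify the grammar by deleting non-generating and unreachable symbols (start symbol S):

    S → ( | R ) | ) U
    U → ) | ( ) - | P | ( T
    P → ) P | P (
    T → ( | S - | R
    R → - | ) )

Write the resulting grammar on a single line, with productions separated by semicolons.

Generating nonterminals: {R, S, T, U}.
Reachable from S after that: {R, S, T, U}.
Removed useless symbols: {P} and every production mentioning them.

S → ( | R ) | ) U; U → ) | ( ) - | ( T; T → ( | S - | R; R → - | ) )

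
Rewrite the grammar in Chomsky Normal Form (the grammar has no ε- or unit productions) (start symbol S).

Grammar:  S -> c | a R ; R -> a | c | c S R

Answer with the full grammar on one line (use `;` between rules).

S -> c | X1 R; R -> a | c | X2 Y1; X1 -> a; X2 -> c; Y1 -> S R

Introduce a nonterminal for each terminal appearing in a rule of length ≥ 2: X1 → a, X2 → c.
Binarize each right-hand side of length ≥ 3 by chaining fresh nonterminals (Y1, Y2, …): affected rules were R → X2 S R.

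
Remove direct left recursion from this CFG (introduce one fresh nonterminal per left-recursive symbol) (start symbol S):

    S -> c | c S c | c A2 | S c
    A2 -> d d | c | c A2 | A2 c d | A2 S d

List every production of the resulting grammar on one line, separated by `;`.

S, A2 are directly left-recursive.
For S: α = {c}, β = {c, c S c, c A2}. Rewrite as S → β S' and S' → α S' | ε.
For A2: α = {c d, S d}, β = {d d, c, c A2}. Rewrite as A2 → β A2' and A2' → α A2' | ε.

S -> c S' | c S c S' | c A2 S'; A2 -> d d A2' | c A2' | c A2 A2'; S' -> c S' | epsilon; A2' -> c d A2' | S d A2' | epsilon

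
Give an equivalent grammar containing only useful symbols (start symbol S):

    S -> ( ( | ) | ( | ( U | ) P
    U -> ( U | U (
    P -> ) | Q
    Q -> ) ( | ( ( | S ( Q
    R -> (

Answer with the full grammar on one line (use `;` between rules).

Generating nonterminals: {P, Q, R, S}.
Reachable from S after that: {P, Q, S}.
Removed useless symbols: {R, U} and every production mentioning them.

S -> ( ( | ) | ( | ) P; P -> ) | Q; Q -> ) ( | ( ( | S ( Q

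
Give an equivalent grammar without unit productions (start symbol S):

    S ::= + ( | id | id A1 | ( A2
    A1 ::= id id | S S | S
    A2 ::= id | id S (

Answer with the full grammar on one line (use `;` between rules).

Unit pairs: A1 ⇒* {S}.
Replace each nonterminal's rules with the union of the non-unit rules of every nonterminal it unit-derives.

S ::= + ( | id | id A1 | ( A2; A1 ::= id id | S S | + ( | id | id A1 | ( A2; A2 ::= id | id S (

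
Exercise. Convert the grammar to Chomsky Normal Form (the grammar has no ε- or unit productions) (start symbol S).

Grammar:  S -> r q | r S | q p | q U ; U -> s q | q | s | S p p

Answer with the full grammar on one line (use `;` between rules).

S -> X1 X2 | X1 S | X2 X3 | X2 U; U -> X4 X2 | q | s | S Y1; X1 -> r; X2 -> q; X3 -> p; X4 -> s; Y1 -> X3 X3

Introduce a nonterminal for each terminal appearing in a rule of length ≥ 2: X1 → r, X2 → q, X3 → p, X4 → s.
Binarize each right-hand side of length ≥ 3 by chaining fresh nonterminals (Y1, Y2, …): affected rules were U → S X3 X3.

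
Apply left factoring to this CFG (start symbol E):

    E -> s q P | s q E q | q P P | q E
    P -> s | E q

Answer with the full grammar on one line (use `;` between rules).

E -> s q E' | q E''; P -> s | E q; E' -> P | E q; E'' -> P P | E

E has alternatives sharing prefix 's q': factor to E → s q E' with E' → P | E q.
E has alternatives sharing prefix 'q': factor to E → q E'' with E'' → P P | E.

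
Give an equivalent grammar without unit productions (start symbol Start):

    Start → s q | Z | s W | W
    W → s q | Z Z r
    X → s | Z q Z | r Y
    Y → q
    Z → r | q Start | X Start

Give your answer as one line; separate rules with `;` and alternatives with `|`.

Start → r | q Start | X Start | s q | s W | Z Z r; W → s q | Z Z r; X → s | Z q Z | r Y; Y → q; Z → r | q Start | X Start

Unit pairs: Start ⇒* {W, Z}.
Replace each nonterminal's rules with the union of the non-unit rules of every nonterminal it unit-derives.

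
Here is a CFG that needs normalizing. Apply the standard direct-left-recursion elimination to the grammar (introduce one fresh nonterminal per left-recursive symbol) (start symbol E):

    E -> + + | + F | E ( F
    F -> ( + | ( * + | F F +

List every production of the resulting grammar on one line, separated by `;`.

E -> + + E' | + F E'; F -> ( + F' | ( * + F'; E' -> ( F E' | ε; F' -> F + F' | ε

Left recursion appears on E, F.
For E: α = {( F}, β = {+ +, + F}. Rewrite as E → β E' and E' → α E' | ε.
For F: α = {F +}, β = {( +, ( * +}. Rewrite as F → β F' and F' → α F' | ε.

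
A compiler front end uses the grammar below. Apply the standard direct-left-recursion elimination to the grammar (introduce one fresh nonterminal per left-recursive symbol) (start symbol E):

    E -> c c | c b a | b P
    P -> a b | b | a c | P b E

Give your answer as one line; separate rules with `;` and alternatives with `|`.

Directly left-recursive nonterminal: P.
For P: α = {b E}, β = {a b, b, a c}. Rewrite as P → β P' and P' → α P' | ε.

E -> c c | c b a | b P; P -> a b P' | b P' | a c P'; P' -> b E P' | ε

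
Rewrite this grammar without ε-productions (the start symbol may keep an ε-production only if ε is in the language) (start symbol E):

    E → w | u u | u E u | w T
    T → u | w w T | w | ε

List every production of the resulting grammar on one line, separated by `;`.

E → w | u u | u E u | w T; T → u | w w T | w w | w

The nullable symbols are {T}.
ε ∉ L(G), so no ε-production is kept.
For each production, add variants omitting each subset of nullable occurrences: T → w w T gives w w T | w w.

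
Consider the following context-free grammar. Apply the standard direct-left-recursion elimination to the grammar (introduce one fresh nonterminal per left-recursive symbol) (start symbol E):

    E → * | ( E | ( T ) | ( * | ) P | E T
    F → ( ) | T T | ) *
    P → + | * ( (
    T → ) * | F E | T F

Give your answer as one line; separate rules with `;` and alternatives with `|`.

E → * E' | ( E E' | ( T ) E' | ( * E' | ) P E'; F → ( ) | T T | ) *; P → + | * ( (; T → ) * T' | F E T'; E' → T E' | ε; T' → F T' | ε

E, T are directly left-recursive.
For E: α = {T}, β = {*, ( E, ( T ), ( *, ) P}. Rewrite as E → β E' and E' → α E' | ε.
For T: α = {F}, β = {) *, F E}. Rewrite as T → β T' and T' → α T' | ε.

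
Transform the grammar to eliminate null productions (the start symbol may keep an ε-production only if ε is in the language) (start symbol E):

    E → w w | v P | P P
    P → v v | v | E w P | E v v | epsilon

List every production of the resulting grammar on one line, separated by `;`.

E → w w | v P | v | P P | P | epsilon; P → v v | v | E w P | E w | w P | w | E v v

Nullable nonterminals: {E, P}.
ε ∈ L(G) since E is nullable, so keep E → ε.
For each production, add variants omitting each subset of nullable occurrences: E → v P gives v P | v. E → P P gives P P | P. P → E w P gives E w P | E w | w P | w.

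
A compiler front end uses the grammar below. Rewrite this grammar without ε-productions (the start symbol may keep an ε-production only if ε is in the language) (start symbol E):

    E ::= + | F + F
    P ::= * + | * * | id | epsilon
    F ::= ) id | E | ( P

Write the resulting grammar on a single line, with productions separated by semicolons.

The nullable symbols are {P}.
ε ∉ L(G), so no ε-production is kept.
For each production, add variants omitting each subset of nullable occurrences: F → ( P gives ( P | (.

E ::= + | F + F; P ::= * + | * * | id; F ::= ) id | E | ( P | (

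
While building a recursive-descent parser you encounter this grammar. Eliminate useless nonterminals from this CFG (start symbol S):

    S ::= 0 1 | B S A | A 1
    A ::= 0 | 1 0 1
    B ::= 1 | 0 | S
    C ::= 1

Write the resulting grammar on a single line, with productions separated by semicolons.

S ::= 0 1 | B S A | A 1; A ::= 0 | 1 0 1; B ::= 1 | 0 | S

Generating nonterminals: {A, B, C, S}.
Reachable from S after that: {A, B, S}.
Removed useless symbols: {C} and every production mentioning them.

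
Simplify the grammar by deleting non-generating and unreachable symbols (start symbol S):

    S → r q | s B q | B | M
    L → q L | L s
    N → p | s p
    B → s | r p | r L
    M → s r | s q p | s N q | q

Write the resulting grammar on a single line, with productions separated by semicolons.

S → r q | s B q | B | M; N → p | s p; B → s | r p; M → s r | s q p | s N q | q

Generating nonterminals: {B, M, N, S}.
Reachable from S after that: {B, M, N, S}.
Removed useless symbols: {L} and every production mentioning them.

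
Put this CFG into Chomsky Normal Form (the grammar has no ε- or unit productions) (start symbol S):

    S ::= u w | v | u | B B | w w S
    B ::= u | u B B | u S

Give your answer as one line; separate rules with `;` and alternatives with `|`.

S ::= X1 X2 | v | u | B B | X2 Y1; B ::= u | X1 Y2 | X1 S; X1 ::= u; X2 ::= w; Y1 ::= X2 S; Y2 ::= B B

Introduce a nonterminal for each terminal appearing in a rule of length ≥ 2: X1 → u, X2 → w.
Binarize each right-hand side of length ≥ 3 by chaining fresh nonterminals (Y1, Y2, …): affected rules were S → X2 X2 S; B → X1 B B.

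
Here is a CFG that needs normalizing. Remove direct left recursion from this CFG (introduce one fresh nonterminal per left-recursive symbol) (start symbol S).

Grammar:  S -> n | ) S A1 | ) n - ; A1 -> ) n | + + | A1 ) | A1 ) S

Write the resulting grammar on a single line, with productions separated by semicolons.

S -> n | ) S A1 | ) n -; A1 -> ) n A1' | + + A1'; A1' -> ) A1' | ) S A1' | eps

Left recursion appears on A1.
For A1: α = {), ) S}, β = {) n, + +}. Rewrite as A1 → β A1' and A1' → α A1' | ε.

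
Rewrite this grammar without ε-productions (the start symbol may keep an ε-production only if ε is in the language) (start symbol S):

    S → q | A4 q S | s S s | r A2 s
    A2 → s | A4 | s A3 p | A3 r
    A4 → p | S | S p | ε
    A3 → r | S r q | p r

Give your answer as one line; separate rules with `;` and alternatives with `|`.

S → q | A4 q S | q S | s S s | r A2 s | r s; A2 → s | A4 | s A3 p | A3 r; A4 → p | S | S p; A3 → r | S r q | p r

The nullable symbols are {A2, A4}.
ε ∉ L(G), so no ε-production is kept.
Add the nullable-subset variants: S → A4 q S gives A4 q S | q S. S → r A2 s gives r A2 s | r s.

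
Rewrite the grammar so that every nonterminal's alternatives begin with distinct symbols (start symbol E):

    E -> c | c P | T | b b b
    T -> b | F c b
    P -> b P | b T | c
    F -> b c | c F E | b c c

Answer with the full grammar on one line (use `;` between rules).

E -> T | b b b | c E'; T -> b | F c b; P -> c | b P'; F -> c F E | b c F'; E' -> ε | P; P' -> P | T; F' -> ε | c

E has alternatives sharing prefix 'c': factor to E → c E' with E' → ε | P.
P has alternatives sharing prefix 'b': factor to P → b P' with P' → P | T.
F has alternatives sharing prefix 'b c': factor to F → b c F' with F' → ε | c.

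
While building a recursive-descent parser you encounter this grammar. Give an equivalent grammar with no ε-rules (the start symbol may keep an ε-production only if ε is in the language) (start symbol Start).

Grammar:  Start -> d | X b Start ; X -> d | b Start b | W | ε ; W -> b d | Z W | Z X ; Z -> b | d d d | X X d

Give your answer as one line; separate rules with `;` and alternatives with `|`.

The nullable symbols are {X}.
ε ∉ L(G), so no ε-production is kept.
Expand every rule over subsets of its nullable positions: Start → X b Start gives X b Start | b Start. W → Z X gives Z X | Z. Z → X X d gives X X d | X d | d.

Start -> d | X b Start | b Start; X -> d | b Start b | W; W -> b d | Z W | Z X | Z; Z -> b | d d d | X X d | X d | d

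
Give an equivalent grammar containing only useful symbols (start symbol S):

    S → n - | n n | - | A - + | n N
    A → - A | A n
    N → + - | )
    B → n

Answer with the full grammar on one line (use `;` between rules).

Generating nonterminals: {B, N, S}.
Reachable from S after that: {N, S}.
Removed useless symbols: {A, B} and every production mentioning them.

S → n - | n n | - | n N; N → + - | )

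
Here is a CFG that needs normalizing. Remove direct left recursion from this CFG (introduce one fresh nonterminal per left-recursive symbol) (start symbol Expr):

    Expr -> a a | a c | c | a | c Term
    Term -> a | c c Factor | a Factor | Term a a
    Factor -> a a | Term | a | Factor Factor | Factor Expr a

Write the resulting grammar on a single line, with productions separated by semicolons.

Expr -> a a | a c | c | a | c Term; Term -> a Term1 | c c Factor Term1 | a Factor Term1; Factor -> a a Factor1 | Term Factor1 | a Factor1; Term1 -> a a Term1 | ε; Factor1 -> Factor Factor1 | Expr a Factor1 | ε

Term, Factor are directly left-recursive.
For Term: α = {a a}, β = {a, c c Factor, a Factor}. Rewrite as Term → β Term1 and Term1 → α Term1 | ε.
For Factor: α = {Factor, Expr a}, β = {a a, Term, a}. Rewrite as Factor → β Factor1 and Factor1 → α Factor1 | ε.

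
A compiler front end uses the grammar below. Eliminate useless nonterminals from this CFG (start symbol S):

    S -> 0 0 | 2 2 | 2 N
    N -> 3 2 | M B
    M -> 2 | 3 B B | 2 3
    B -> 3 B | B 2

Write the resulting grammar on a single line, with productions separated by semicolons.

Generating nonterminals: {M, N, S}.
Reachable from S after that: {N, S}.
Removed useless symbols: {B, M} and every production mentioning them.

S -> 0 0 | 2 2 | 2 N; N -> 3 2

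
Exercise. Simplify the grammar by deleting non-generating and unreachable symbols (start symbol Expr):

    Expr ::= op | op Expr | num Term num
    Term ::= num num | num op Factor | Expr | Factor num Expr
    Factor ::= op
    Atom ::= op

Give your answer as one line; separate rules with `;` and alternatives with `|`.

Expr ::= op | op Expr | num Term num; Term ::= num num | num op Factor | Expr | Factor num Expr; Factor ::= op

Generating nonterminals: {Atom, Expr, Factor, Term}.
Reachable from Expr after that: {Expr, Factor, Term}.
Removed useless symbols: {Atom} and every production mentioning them.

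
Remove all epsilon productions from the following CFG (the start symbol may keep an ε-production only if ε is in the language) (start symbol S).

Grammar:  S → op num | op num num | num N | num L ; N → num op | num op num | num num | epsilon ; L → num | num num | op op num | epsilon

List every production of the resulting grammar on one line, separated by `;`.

Nullable set = {L, N}.
ε ∉ L(G), so no ε-production is kept.
Expand every rule over subsets of its nullable positions: S → num N gives num N | num.

S → op num | op num num | num N | num | num L; N → num op | num op num | num num; L → num | num num | op op num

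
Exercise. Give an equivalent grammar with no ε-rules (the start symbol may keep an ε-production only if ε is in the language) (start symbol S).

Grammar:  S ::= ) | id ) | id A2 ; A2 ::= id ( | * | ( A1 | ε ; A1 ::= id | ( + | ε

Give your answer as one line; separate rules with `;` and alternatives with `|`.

The nullable symbols are {A1, A2}.
ε ∉ L(G), so no ε-production is kept.
Expand every rule over subsets of its nullable positions: S → id A2 gives id A2 | id. A2 → ( A1 gives ( A1 | (.

S ::= ) | id ) | id A2 | id; A2 ::= id ( | * | ( A1 | (; A1 ::= id | ( +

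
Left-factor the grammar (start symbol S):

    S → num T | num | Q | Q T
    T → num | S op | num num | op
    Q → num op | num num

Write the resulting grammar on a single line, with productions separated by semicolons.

S → num S' | Q S''; T → S op | op | num T'; Q → num Q'; S' → T | ε; S'' → ε | T; T' → ε | num; Q' → op | num

S has alternatives sharing prefix 'num': factor to S → num S' with S' → T | ε.
S has alternatives sharing prefix 'Q': factor to S → Q S'' with S'' → ε | T.
T has alternatives sharing prefix 'num': factor to T → num T' with T' → ε | num.
Q has alternatives sharing prefix 'num': factor to Q → num Q' with Q' → op | num.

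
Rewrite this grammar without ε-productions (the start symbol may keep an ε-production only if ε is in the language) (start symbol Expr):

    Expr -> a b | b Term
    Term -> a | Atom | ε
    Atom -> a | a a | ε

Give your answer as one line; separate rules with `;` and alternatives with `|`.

Expr -> a b | b Term | b; Term -> a | Atom; Atom -> a | a a

Nullable set = {Atom, Term}.
ε ∉ L(G), so no ε-production is kept.
For each production, add variants omitting each subset of nullable occurrences: Expr → b Term gives b Term | b.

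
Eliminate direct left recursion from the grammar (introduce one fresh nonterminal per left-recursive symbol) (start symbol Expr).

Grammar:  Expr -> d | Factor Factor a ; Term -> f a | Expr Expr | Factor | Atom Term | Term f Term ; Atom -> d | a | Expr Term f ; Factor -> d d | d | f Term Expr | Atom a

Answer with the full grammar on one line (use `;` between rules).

Expr -> d | Factor Factor a; Term -> f a Term1 | Expr Expr Term1 | Factor Term1 | Atom Term Term1; Atom -> d | a | Expr Term f; Factor -> d d | d | f Term Expr | Atom a; Term1 -> f Term Term1 | eps

Left recursion appears on Term.
For Term: α = {f Term}, β = {f a, Expr Expr, Factor, Atom Term}. Rewrite as Term → β Term1 and Term1 → α Term1 | ε.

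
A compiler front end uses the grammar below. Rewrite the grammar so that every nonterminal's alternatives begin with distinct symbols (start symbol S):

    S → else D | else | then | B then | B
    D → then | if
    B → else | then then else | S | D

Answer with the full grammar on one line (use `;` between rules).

S → then | else S' | B S''; D → then | if; B → else | then then else | S | D; S' → D | ε; S'' → then | ε

S has alternatives sharing prefix 'else': factor to S → else S' with S' → D | ε.
S has alternatives sharing prefix 'B': factor to S → B S'' with S'' → then | ε.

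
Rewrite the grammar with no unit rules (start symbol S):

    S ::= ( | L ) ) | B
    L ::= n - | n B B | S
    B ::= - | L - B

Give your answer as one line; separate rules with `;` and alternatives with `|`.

Unit pairs: L ⇒* {B, S}; S ⇒* {B}.
Replace each nonterminal's rules with the union of the non-unit rules of every nonterminal it unit-derives.

S ::= - | L - B | ( | L ) ); L ::= n - | n B B | - | L - B | ( | L ) ); B ::= - | L - B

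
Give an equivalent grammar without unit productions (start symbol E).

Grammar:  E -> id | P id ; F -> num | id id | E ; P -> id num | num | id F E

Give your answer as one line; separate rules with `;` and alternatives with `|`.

Unit pairs: F ⇒* {E}.
For every A with A ⇒* B via unit rules, add B's non-unit alternatives to A; then delete every rule of the form X → Y.

E -> id | P id; F -> id | P id | num | id id; P -> id num | num | id F E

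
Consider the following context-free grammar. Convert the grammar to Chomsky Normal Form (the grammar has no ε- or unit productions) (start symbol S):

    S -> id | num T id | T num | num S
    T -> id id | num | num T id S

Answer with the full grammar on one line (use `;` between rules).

S -> id | X1 Y1 | T X1 | X1 S; T -> X2 X2 | num | X1 Y2; X1 -> num; X2 -> id; Y1 -> T X2; Y2 -> T Y3; Y3 -> X2 S

Introduce a nonterminal for each terminal appearing in a rule of length ≥ 2: X1 → num, X2 → id.
Binarize each right-hand side of length ≥ 3 by chaining fresh nonterminals (Y1, Y2, …): affected rules were S → X1 T X2; T → X1 T X2 S.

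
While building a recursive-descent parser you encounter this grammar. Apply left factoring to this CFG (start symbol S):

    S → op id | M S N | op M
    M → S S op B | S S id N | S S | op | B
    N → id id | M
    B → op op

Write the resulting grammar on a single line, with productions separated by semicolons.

S has alternatives sharing prefix 'op': factor to S → op S' with S' → id | M.
M has alternatives sharing prefix 'S S': factor to M → S S M' with M' → op B | id N | ε.

S → M S N | op S'; M → op | B | S S M'; N → id id | M; B → op op; S' → id | M; M' → op B | id N | ε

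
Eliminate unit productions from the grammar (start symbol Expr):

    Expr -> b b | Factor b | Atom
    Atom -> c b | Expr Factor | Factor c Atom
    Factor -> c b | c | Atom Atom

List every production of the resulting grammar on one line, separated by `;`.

Expr -> c b | Expr Factor | Factor c Atom | b b | Factor b; Atom -> c b | Expr Factor | Factor c Atom; Factor -> c b | c | Atom Atom

Unit pairs: Expr ⇒* {Atom}.
Replace each nonterminal's rules with the union of the non-unit rules of every nonterminal it unit-derives.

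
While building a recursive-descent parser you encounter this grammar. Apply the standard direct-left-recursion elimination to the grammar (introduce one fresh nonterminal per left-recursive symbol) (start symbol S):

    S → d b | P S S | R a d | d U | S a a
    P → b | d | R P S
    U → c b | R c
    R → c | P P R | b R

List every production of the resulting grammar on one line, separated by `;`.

S → d b S' | P S S S' | R a d S' | d U S'; P → b | d | R P S; U → c b | R c; R → c | P P R | b R; S' → a a S' | ε

Left recursion appears on S.
For S: α = {a a}, β = {d b, P S S, R a d, d U}. Rewrite as S → β S' and S' → α S' | ε.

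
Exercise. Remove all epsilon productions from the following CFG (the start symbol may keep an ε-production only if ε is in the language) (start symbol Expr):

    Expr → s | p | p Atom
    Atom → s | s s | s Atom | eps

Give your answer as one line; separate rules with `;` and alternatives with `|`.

The nullable symbols are {Atom}.
ε ∉ L(G), so no ε-production is kept.

Expr → s | p | p Atom; Atom → s | s s | s Atom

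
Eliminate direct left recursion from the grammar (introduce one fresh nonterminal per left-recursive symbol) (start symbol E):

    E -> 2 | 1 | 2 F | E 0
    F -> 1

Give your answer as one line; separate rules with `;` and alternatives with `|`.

E -> 2 E' | 1 E' | 2 F E'; F -> 1; E' -> 0 E' | ε

E is directly left-recursive.
For E: α = {0}, β = {2, 1, 2 F}. Rewrite as E → β E' and E' → α E' | ε.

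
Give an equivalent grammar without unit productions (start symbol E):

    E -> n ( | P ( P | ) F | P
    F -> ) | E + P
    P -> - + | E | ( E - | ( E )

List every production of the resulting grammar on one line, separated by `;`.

E -> n ( | P ( P | ) F | - + | ( E - | ( E ); F -> ) | E + P; P -> n ( | P ( P | ) F | - + | ( E - | ( E )

Unit pairs: E ⇒* {P}; P ⇒* {E}.
Replace each nonterminal's rules with the union of the non-unit rules of every nonterminal it unit-derives.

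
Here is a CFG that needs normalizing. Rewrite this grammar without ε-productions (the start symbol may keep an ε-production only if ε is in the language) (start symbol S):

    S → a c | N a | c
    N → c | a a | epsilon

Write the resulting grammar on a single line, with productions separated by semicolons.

S → a c | N a | a | c; N → c | a a

Nullable nonterminals: {N}.
ε ∉ L(G), so no ε-production is kept.
For each production, add variants omitting each subset of nullable occurrences: S → N a gives N a | a.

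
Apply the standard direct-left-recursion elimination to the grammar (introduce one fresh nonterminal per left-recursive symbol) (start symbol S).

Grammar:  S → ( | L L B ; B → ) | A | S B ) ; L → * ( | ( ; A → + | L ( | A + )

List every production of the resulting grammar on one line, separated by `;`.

Directly left-recursive nonterminal: A.
For A: α = {+ )}, β = {+, L (}. Rewrite as A → β A' and A' → α A' | ε.

S → ( | L L B; B → ) | A | S B ); L → * ( | (; A → + A' | L ( A'; A' → + ) A' | ε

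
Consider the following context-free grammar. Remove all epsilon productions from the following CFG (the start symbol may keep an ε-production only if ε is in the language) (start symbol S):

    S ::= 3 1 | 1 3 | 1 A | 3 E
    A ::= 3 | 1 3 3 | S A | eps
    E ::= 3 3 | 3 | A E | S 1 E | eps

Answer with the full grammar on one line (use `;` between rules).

Nullable nonterminals: {A, E}.
ε ∉ L(G), so no ε-production is kept.
Add the nullable-subset variants: S → 1 A gives 1 A | 1. S → 3 E gives 3 E | 3. A → S A gives S A | S. E → A E gives A E | A.

S ::= 3 1 | 1 3 | 1 A | 1 | 3 E | 3; A ::= 3 | 1 3 3 | S A | S; E ::= 3 3 | 3 | A E | A | S 1 E | S 1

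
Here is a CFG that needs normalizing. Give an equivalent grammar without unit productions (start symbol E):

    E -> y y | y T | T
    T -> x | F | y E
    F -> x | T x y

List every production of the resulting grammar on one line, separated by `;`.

Unit pairs: E ⇒* {F, T}; T ⇒* {F}.
Replace each nonterminal's rules with the union of the non-unit rules of every nonterminal it unit-derives.

E -> y y | y T | x | T x y | y E; T -> x | T x y | y E; F -> x | T x y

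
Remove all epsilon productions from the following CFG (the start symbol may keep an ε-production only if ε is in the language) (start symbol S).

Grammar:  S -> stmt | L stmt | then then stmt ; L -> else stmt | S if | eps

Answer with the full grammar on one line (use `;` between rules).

Nullable set = {L}.
ε ∉ L(G), so no ε-production is kept.

S -> stmt | L stmt | then then stmt; L -> else stmt | S if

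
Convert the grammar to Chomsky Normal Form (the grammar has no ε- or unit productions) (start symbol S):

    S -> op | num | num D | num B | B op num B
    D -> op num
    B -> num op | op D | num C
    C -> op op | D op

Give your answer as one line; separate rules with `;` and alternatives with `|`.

S -> op | num | X1 D | X1 B | B Y1; D -> X2 X1; B -> X1 X2 | X2 D | X1 C; C -> X2 X2 | D X2; X1 -> num; X2 -> op; Y1 -> X2 Y2; Y2 -> X1 B

Introduce a nonterminal for each terminal appearing in a rule of length ≥ 2: X1 → num, X2 → op.
Binarize each right-hand side of length ≥ 3 by chaining fresh nonterminals (Y1, Y2, …): affected rules were S → B X2 X1 B.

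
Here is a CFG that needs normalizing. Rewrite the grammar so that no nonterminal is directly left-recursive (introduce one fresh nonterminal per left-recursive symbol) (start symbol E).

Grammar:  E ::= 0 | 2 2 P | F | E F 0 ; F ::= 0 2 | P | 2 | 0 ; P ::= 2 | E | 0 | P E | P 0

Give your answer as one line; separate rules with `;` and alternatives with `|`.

Left recursion appears on E, P.
For E: α = {F 0}, β = {0, 2 2 P, F}. Rewrite as E → β E' and E' → α E' | ε.
For P: α = {E, 0}, β = {2, E, 0}. Rewrite as P → β P' and P' → α P' | ε.

E ::= 0 E' | 2 2 P E' | F E'; F ::= 0 2 | P | 2 | 0; P ::= 2 P' | E P' | 0 P'; E' ::= F 0 E' | ε; P' ::= E P' | 0 P' | ε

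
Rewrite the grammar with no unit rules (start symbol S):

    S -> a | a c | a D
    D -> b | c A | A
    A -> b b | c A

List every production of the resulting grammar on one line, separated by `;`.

Unit pairs: D ⇒* {A}.
For every A with A ⇒* B via unit rules, add B's non-unit alternatives to A; then delete every rule of the form X → Y.

S -> a | a c | a D; D -> b | c A | b b; A -> b b | c A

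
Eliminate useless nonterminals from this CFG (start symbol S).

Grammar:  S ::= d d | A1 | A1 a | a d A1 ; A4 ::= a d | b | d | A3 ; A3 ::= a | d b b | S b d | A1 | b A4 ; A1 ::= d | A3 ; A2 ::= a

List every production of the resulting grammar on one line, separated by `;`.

S ::= d d | A1 | A1 a | a d A1; A4 ::= a d | b | d | A3; A3 ::= a | d b b | S b d | A1 | b A4; A1 ::= d | A3

Generating nonterminals: {A1, A2, A3, A4, S}.
Reachable from S after that: {A1, A3, A4, S}.
Removed useless symbols: {A2} and every production mentioning them.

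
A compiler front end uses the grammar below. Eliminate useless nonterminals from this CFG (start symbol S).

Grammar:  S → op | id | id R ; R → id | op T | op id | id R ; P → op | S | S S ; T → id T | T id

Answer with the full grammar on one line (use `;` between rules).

S → op | id | id R; R → id | op id | id R

Generating nonterminals: {P, R, S}.
Reachable from S after that: {R, S}.
Removed useless symbols: {P, T} and every production mentioning them.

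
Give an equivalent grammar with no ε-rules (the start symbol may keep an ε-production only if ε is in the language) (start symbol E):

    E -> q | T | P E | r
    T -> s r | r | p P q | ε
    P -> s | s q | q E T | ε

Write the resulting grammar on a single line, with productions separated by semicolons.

E -> q | T | P E | P | r | ε; T -> s r | r | p P q | p q; P -> s | s q | q E T | q E | q T | q

The nullable symbols are {E, P, T}.
ε ∈ L(G) since E is nullable, so keep E → ε.
For each production, add variants omitting each subset of nullable occurrences: E → P E gives P E | P. T → p P q gives p P q | p q. P → q E T gives q E T | q E | q T | q.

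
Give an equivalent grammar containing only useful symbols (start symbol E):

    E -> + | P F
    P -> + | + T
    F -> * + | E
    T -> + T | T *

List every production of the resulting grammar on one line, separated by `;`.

E -> + | P F; P -> +; F -> * + | E

Generating nonterminals: {E, F, P}.
Reachable from E after that: {E, F, P}.
Removed useless symbols: {T} and every production mentioning them.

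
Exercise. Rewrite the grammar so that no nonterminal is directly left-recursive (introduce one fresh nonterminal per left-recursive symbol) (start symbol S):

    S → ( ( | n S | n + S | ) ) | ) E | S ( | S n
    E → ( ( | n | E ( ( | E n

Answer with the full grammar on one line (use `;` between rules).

S, E are directly left-recursive.
For S: α = {(, n}, β = {( (, n S, n + S, ) ), ) E}. Rewrite as S → β S' and S' → α S' | ε.
For E: α = {( (, n}, β = {( (, n}. Rewrite as E → β E' and E' → α E' | ε.

S → ( ( S' | n S S' | n + S S' | ) ) S' | ) E S'; E → ( ( E' | n E'; S' → ( S' | n S' | eps; E' → ( ( E' | n E' | eps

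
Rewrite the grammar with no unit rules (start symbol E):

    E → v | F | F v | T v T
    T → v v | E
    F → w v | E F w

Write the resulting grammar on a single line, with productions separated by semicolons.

E → v | F v | T v T | w v | E F w; T → v | F v | T v T | w v | E F w | v v; F → w v | E F w

Unit pairs: E ⇒* {F}; T ⇒* {E, F}.
For each unit pair (A, B), copy every non-unit production of B to A, then drop all unit productions.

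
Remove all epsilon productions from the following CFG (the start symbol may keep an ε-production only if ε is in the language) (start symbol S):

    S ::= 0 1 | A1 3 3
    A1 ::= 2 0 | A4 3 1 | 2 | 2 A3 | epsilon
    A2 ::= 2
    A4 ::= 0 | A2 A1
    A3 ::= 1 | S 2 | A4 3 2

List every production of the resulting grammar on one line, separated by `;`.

S ::= 0 1 | A1 3 3 | 3 3; A1 ::= 2 0 | A4 3 1 | 2 | 2 A3; A2 ::= 2; A4 ::= 0 | A2 A1 | A2; A3 ::= 1 | S 2 | A4 3 2

Nullable set = {A1}.
ε ∉ L(G), so no ε-production is kept.
For each production, add variants omitting each subset of nullable occurrences: S → A1 3 3 gives A1 3 3 | 3 3. A4 → A2 A1 gives A2 A1 | A2.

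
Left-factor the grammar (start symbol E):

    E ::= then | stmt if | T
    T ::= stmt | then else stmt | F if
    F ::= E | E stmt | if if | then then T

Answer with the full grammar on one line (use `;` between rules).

F has alternatives sharing prefix 'E': factor to F → E F' with F' → ε | stmt.

E ::= then | stmt if | T; T ::= stmt | then else stmt | F if; F ::= if if | then then T | E F'; F' ::= ε | stmt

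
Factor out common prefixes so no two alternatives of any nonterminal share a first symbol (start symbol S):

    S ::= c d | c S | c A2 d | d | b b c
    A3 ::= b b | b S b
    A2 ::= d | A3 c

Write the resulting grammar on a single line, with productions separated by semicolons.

S has alternatives sharing prefix 'c': factor to S → c S' with S' → d | S | A2 d.
A3 has alternatives sharing prefix 'b': factor to A3 → b A3' with A3' → b | S b.

S ::= d | b b c | c S'; A3 ::= b A3'; A2 ::= d | A3 c; S' ::= d | S | A2 d; A3' ::= b | S b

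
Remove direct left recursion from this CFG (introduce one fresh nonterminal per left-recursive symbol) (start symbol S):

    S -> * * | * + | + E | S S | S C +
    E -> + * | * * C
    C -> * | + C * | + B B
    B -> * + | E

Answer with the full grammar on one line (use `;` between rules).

Left recursion appears on S.
For S: α = {S, C +}, β = {* *, * +, + E}. Rewrite as S → β S' and S' → α S' | ε.

S -> * * S' | * + S' | + E S'; E -> + * | * * C; C -> * | + C * | + B B; B -> * + | E; S' -> S S' | C + S' | epsilon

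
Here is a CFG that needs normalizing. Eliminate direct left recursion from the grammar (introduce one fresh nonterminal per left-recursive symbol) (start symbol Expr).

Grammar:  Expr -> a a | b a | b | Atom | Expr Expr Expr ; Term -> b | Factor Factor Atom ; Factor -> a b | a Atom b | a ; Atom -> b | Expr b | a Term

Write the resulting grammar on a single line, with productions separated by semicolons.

Expr -> a a Expr1 | b a Expr1 | b Expr1 | Atom Expr1; Term -> b | Factor Factor Atom; Factor -> a b | a Atom b | a; Atom -> b | Expr b | a Term; Expr1 -> Expr Expr Expr1 | ε

Left recursion appears on Expr.
For Expr: α = {Expr Expr}, β = {a a, b a, b, Atom}. Rewrite as Expr → β Expr1 and Expr1 → α Expr1 | ε.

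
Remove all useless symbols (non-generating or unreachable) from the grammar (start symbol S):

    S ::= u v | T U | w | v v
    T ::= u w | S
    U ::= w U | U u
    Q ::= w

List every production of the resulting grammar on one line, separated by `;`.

Generating nonterminals: {Q, S, T}.
Reachable from S after that: {S}.
Removed useless symbols: {Q, T, U} and every production mentioning them.

S ::= u v | w | v v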